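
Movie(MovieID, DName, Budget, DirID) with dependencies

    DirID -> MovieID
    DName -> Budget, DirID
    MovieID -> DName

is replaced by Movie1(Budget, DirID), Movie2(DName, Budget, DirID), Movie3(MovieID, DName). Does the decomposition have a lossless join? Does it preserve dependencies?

Lossless test (chase): Rows 1 and 2 agree on DirID; apply DirID→MovieID and equate their MovieID entries. Rows 2 and 3 agree on DName; apply DName→Budget, DirID and equate their Budget, DirID entries. Rows 1 and 2 agree on MovieID; apply MovieID→DName and equate their DName entries. Rows 1 and 3 agree on DirID; apply DirID→MovieID and equate their MovieID entries. Row 1 is now all distinguished symbols — the join is lossless.
Dependency preservation: DirID → MovieID is not contained in any single fragment, but the restricted closure of its left-hand side across the fragments still reaches the right-hand side; the remaining FDs each lie inside some fragment. All dependencies are preserved.

lossless and dependency-preserving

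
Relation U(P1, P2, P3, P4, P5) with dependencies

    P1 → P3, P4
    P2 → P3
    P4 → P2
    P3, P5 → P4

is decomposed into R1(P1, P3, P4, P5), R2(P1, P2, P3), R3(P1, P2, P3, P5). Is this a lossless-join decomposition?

Chase test. Columns are P1, P2, P3, P4, P5; row i has aⱼ where attribute j ∈ Ri, else bᵢⱼ.
Initial tableau (one row per fragment):
  row 1: a1 b12 a3 a4 a5
  row 2: a1 a2 a3 b24 b25
  row 3: a1 a2 a3 b34 a5
Rows 1 and 2 agree on P1; apply P1→P3, P4 and equate their P3, P4 entries.
Rows 1 and 3 agree on P1; apply P1→P3, P4 and equate their P3, P4 entries.
Rows 1 and 2 agree on P4; apply P4→P2 and equate their P2 entries.
Row 1 is now all distinguished symbols — the join is lossless.

Yes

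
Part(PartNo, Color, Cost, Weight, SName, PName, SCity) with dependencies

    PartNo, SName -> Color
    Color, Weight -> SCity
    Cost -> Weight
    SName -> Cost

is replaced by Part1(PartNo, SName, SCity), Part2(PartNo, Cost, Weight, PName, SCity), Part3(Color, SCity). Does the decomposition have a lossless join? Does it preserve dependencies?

lossy and not dependency-preserving

Lossless test (chase): applying each FD to every pair of rows produces no changes in the tableau, so no row becomes fully distinguished — the join is lossy.
Dependency preservation: the restricted closure of {PartNo, SName} across the fragments never reaches {Color}, so PartNo, SName → Color cannot be enforced without a join — not preserved.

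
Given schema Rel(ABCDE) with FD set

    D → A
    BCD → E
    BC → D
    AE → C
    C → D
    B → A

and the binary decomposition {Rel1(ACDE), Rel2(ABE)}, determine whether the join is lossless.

Common attributes: Rel1 ∩ Rel2 = {AE}.
Closure of {AE}: AE → C applies, adding C; C → D applies, adding D. So (AE)⁺ = {ACDE}.
This closure contains every attribute of Rel1, so Rel1 ∩ Rel2 → Rel1. The join is lossless.

Yes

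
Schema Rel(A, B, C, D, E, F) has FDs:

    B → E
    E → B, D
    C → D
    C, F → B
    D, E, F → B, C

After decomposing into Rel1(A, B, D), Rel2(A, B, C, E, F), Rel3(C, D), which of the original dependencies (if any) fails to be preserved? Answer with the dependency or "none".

B → E lies within Rel2.
E → B, D: restricted closure across fragments reaches B, D.
C → D lies within Rel3.
C, F → B lies within Rel2.
D, E, F → B, C: restricted closure across fragments reaches B, C.
Every dependency is enforceable on the fragments, so the decomposition is dependency-preserving.

none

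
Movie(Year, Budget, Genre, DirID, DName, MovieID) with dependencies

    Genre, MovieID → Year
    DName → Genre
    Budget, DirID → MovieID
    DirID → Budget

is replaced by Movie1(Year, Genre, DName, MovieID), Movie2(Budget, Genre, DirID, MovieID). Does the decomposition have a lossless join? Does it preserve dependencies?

lossy but dependency-preserving

Lossless test: (Genre, MovieID)⁺ = {Year, Genre, MovieID}, which is a superkey of neither fragment — lossy.
Dependency preservation: every FD's attributes lie within a single fragment, so each can be enforced locally — preserved.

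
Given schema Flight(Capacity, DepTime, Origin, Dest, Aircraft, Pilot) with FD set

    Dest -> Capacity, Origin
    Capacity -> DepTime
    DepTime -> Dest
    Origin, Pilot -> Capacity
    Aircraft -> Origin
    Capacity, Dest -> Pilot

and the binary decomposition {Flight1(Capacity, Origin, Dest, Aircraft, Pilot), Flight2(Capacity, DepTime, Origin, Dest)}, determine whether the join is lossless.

Yes

Common attributes: Flight1 ∩ Flight2 = {Capacity, Origin, Dest}.
Closure of {Capacity, Origin, Dest}: Capacity → DepTime applies, adding DepTime; Capacity, Dest → Pilot applies, adding Pilot. So (Capacity, Origin, Dest)⁺ = {Capacity, DepTime, Origin, Dest, Pilot}.
This closure contains every attribute of Flight2, so Flight1 ∩ Flight2 → Flight2. The join is lossless.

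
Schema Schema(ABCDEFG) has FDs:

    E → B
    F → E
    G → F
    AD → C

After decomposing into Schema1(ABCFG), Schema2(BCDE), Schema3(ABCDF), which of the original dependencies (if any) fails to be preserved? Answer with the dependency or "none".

F → E

Check F → E: no single fragment contains all of {EF}, and the restricted closure of {F} across the fragments never reaches {E}.
E → B is preserved.
G → F is preserved.
AD → C is preserved.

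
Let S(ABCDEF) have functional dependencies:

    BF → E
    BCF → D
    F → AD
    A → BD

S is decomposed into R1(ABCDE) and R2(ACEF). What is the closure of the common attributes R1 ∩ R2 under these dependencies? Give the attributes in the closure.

R1 ∩ R2 = {ACE}.
A → BD applies, adding BD
Closure: {ABCDE}.

ABCDE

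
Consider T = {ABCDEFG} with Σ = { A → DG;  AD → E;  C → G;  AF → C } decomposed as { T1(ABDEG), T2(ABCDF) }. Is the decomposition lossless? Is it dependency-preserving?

lossless but not dependency-preserving

Lossless test: (ABD)⁺ = {ABDEG}, which contains all of one fragment — lossless.
Dependency preservation: the restricted closure of {C} across the fragments never reaches {G}, so C → G cannot be enforced without a join — not preserved.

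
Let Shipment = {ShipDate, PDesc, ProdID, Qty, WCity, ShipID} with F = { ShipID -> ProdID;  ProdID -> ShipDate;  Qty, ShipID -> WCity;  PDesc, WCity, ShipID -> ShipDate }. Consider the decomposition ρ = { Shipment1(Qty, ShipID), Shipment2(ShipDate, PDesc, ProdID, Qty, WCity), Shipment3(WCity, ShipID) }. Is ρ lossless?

Chase test. Columns are ShipDate, PDesc, ProdID, Qty, WCity, ShipID; row i has aⱼ where attribute j ∈ Shipmenti, else bᵢⱼ.
Initial tableau (one row per fragment):
  row 1: b11 b12 b13 a4 b15 a6
  row 2: a1 a2 a3 a4 a5 b26
  row 3: b31 b32 b33 b34 a5 a6
Rows 1 and 3 agree on ShipID; apply ShipID→ProdID and equate their ProdID entries.
Rows 1 and 3 agree on ProdID; apply ProdID→ShipDate and equate their ShipDate entries.
No row becomes fully distinguished — the join is lossy.

No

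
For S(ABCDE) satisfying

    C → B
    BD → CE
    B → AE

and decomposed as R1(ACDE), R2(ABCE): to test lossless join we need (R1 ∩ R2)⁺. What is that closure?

R1 ∩ R2 = {ACE}.
C → B applies, adding B
Closure: {ABCE}.

ABCE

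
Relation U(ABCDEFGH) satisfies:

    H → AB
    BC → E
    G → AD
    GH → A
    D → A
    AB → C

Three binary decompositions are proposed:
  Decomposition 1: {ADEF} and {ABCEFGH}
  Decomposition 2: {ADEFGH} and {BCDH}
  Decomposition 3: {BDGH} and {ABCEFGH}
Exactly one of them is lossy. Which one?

Decomposition 1: common = {AEF}, closure = {AEF} → lossy.
Decomposition 2: common = {DH}, closure = {ABCDEH} → lossless.
Decomposition 3: common = {BGH}, closure = {ABCDEGH} → lossless.

Decomposition 1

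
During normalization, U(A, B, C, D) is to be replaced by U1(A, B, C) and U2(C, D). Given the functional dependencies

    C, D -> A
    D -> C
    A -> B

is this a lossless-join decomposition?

Common attributes: U1 ∩ U2 = {C}.
No dependency enlarges {C}, so (C)⁺ = {C}.
The closure contains neither all of U1 = {A, B, C} nor all of U2 = {C, D}, so the common attributes are not a superkey of either fragment. The join is lossy.

No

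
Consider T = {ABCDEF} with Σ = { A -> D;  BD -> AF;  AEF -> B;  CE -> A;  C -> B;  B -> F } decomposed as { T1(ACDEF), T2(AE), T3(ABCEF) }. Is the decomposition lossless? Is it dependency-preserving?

lossless but not dependency-preserving

Lossless test (chase): Rows 1 and 2 agree on A; apply A→D and equate their D entries. Rows 1 and 3 agree on A; apply A→D and equate their D entries. Rows 1 and 3 agree on AEF; apply AEF→B and equate their B entries. Row 1 is now all distinguished symbols — the join is lossless.
Dependency preservation: the restricted closure of {BD} across the fragments never reaches {AF}, so BD → AF cannot be enforced without a join — not preserved.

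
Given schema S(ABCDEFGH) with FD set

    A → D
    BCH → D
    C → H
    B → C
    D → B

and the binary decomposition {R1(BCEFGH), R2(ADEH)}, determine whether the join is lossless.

Common attributes: R1 ∩ R2 = {EH}.
No dependency enlarges {EH}, so (EH)⁺ = {EH}.
The closure contains neither all of R1 = {BCEFGH} nor all of R2 = {ADEH}, so the common attributes are not a superkey of either fragment. The join is lossy.

No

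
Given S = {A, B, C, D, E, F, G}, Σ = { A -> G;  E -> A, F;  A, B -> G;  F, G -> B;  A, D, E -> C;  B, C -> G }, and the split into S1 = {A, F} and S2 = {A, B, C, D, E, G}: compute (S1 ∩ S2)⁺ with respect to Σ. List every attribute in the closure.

A, G

S1 ∩ S2 = {A}.
A → G applies, adding G
Closure: {A, G}.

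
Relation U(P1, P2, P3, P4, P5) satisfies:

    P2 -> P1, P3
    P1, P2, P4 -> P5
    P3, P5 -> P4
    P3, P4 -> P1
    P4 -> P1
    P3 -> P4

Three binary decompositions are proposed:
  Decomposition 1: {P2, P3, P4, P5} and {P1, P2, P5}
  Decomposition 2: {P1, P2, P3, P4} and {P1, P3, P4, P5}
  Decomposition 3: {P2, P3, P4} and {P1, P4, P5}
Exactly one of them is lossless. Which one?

Decomposition 1

Decomposition 1: common = {P2, P5}, closure = {P1, P2, P3, P4, P5} → lossless.
Decomposition 2: common = {P1, P3, P4}, closure = {P1, P3, P4} → lossy.
Decomposition 3: common = {P4}, closure = {P1, P4} → lossy.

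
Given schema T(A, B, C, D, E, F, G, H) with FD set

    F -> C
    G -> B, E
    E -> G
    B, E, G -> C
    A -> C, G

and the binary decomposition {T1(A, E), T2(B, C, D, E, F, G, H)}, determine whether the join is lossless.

No

Common attributes: T1 ∩ T2 = {E}.
Closure of {E}: E → G applies, adding G; G → B, E applies, adding B; B, E, G → C applies, adding C. So (E)⁺ = {B, C, E, G}.
The closure contains neither all of T1 = {A, E} nor all of T2 = {B, C, D, E, F, G, H}, so the common attributes are not a superkey of either fragment. The join is lossy.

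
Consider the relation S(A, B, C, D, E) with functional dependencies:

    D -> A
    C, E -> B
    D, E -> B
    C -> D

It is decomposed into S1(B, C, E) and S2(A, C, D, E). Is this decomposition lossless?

Yes

Common attributes: S1 ∩ S2 = {C, E}.
Closure of {C, E}: C, E → B applies, adding B; C → D applies, adding D; D → A applies, adding A. So (C, E)⁺ = {A, B, C, D, E}.
This closure contains every attribute of S1, so S1 ∩ S2 → S1. The join is lossless.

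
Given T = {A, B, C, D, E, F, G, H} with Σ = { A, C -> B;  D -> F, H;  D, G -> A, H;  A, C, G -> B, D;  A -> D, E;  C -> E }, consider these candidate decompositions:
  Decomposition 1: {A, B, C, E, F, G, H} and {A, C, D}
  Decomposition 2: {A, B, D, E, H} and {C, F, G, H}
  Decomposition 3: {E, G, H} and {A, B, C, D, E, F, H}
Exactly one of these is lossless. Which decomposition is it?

Decomposition 1: common = {A, C}, closure = {A, B, C, D, E, F, H} → lossless.
Decomposition 2: common = {H}, closure = {H} → lossy.
Decomposition 3: common = {E, H}, closure = {E, H} → lossy.

Decomposition 1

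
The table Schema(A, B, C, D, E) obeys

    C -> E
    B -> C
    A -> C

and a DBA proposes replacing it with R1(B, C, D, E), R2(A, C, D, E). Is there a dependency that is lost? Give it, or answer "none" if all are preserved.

C → E lies within R1.
B → C lies within R1.
A → C lies within R2.
Every dependency is enforceable on the fragments, so the decomposition is dependency-preserving.

none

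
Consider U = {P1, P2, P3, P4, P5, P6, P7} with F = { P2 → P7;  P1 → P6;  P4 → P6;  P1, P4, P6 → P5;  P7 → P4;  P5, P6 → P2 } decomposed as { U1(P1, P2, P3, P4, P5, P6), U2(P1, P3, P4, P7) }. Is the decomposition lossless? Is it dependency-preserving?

Lossless test: (P1, P3, P4)⁺ = {P1, P2, P3, P4, P5, P6, P7}, which contains all of one fragment — lossless.
Dependency preservation: the restricted closure of {P2} across the fragments never reaches {P7}, so P2 → P7 cannot be enforced without a join — not preserved.

lossless but not dependency-preserving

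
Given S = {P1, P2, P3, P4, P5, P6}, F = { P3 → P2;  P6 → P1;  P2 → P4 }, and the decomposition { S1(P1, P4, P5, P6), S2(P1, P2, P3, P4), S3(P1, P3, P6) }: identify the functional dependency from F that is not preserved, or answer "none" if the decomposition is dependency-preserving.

P3 → P2 lies within S2.
P6 → P1 lies within S1.
P2 → P4 lies within S2.
Every dependency is enforceable on the fragments, so the decomposition is dependency-preserving.

none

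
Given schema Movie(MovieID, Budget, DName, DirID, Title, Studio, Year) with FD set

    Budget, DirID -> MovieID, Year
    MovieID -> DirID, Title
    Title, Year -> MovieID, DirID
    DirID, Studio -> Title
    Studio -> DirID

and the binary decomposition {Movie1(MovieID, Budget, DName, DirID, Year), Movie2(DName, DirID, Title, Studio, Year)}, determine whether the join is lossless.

Common attributes: Movie1 ∩ Movie2 = {DName, DirID, Year}.
No dependency enlarges {DName, DirID, Year}, so (DName, DirID, Year)⁺ = {DName, DirID, Year}.
The closure contains neither all of Movie1 = {MovieID, Budget, DName, DirID, Year} nor all of Movie2 = {DName, DirID, Title, Studio, Year}, so the common attributes are not a superkey of either fragment. The join is lossy.

No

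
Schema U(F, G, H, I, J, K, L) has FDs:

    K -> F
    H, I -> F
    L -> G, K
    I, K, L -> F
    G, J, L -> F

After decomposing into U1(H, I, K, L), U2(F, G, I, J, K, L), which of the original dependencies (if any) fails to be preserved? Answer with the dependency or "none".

H, I -> F

Check H, I → F: no single fragment contains all of {F, H, I}, and the restricted closure of {H, I} across the fragments never reaches {F}.
K → F is preserved.
L → G, K is preserved.
I, K, L → F is preserved.
G, J, L → F is preserved.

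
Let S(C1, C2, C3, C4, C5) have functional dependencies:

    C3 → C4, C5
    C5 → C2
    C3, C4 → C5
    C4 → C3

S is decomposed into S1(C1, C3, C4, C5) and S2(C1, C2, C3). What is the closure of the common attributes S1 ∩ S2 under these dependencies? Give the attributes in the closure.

C1, C2, C3, C4, C5

S1 ∩ S2 = {C1, C3}.
C3 → C4, C5 applies, adding C4, C5
C5 → C2 applies, adding C2
Closure: {C1, C2, C3, C4, C5}.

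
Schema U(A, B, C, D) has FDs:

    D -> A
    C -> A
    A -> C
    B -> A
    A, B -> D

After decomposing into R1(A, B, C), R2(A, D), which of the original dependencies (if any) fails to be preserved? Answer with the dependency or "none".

Check A, B → D: no single fragment contains all of {A, B, D}, and the restricted closure of {A, B} across the fragments never reaches {D}.
D → A is preserved.
C → A is preserved.
A → C is preserved.
B → A is preserved.

A, B -> D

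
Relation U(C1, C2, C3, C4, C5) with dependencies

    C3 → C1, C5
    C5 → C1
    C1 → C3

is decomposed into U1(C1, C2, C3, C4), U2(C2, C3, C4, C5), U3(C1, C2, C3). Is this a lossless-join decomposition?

Chase test. Columns are C1, C2, C3, C4, C5; row i has aⱼ where attribute j ∈ Ui, else bᵢⱼ.
Initial tableau (one row per fragment):
  row 1: a1 a2 a3 a4 b15
  row 2: b21 a2 a3 a4 a5
  row 3: a1 a2 a3 b34 b35
Rows 1 and 2 agree on C3; apply C3→C1, C5 and equate their C1, C5 entries.
Rows 1 and 3 agree on C3; apply C3→C1, C5 and equate their C1, C5 entries.
Row 1 is now all distinguished symbols — the join is lossless.

Yes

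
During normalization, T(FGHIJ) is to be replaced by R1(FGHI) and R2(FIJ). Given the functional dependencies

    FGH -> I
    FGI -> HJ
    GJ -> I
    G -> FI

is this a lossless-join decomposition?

No

Common attributes: R1 ∩ R2 = {FI}.
No dependency enlarges {FI}, so (FI)⁺ = {FI}.
The closure contains neither all of R1 = {FGHI} nor all of R2 = {FIJ}, so the common attributes are not a superkey of either fragment. The join is lossy.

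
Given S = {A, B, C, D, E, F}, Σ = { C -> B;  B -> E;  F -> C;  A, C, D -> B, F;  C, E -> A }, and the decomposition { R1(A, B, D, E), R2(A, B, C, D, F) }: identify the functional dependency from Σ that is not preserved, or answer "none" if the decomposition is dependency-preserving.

none

C → B lies within R2.
B → E lies within R1.
F → C lies within R2.
A, C, D → B, F lies within R2.
C, E → A: restricted closure across fragments reaches A.
Every dependency is enforceable on the fragments, so the decomposition is dependency-preserving.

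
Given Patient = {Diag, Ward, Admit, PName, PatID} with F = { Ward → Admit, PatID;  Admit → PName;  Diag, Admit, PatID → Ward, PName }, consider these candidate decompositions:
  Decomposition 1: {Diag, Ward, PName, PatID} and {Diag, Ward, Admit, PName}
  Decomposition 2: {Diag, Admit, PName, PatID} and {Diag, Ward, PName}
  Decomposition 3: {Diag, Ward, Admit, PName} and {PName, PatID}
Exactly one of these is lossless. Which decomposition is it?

Decomposition 1: common = {Diag, Ward, PName}, closure = {Diag, Ward, Admit, PName, PatID} → lossless.
Decomposition 2: common = {Diag, PName}, closure = {Diag, PName} → lossy.
Decomposition 3: common = {PName}, closure = {PName} → lossy.

Decomposition 1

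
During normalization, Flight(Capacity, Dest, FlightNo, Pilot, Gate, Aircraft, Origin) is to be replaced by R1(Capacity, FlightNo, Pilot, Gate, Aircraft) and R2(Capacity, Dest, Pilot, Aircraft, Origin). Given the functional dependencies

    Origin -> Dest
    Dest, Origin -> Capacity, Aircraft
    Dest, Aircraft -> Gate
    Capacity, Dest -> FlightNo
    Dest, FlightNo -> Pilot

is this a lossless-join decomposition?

Common attributes: R1 ∩ R2 = {Capacity, Pilot, Aircraft}.
No dependency enlarges {Capacity, Pilot, Aircraft}, so (Capacity, Pilot, Aircraft)⁺ = {Capacity, Pilot, Aircraft}.
The closure contains neither all of R1 = {Capacity, FlightNo, Pilot, Gate, Aircraft} nor all of R2 = {Capacity, Dest, Pilot, Aircraft, Origin}, so the common attributes are not a superkey of either fragment. The join is lossy.

No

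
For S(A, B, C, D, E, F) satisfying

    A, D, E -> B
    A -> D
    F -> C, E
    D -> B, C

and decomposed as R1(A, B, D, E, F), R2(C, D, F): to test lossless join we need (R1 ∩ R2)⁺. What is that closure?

B, C, D, E, F

R1 ∩ R2 = {D, F}.
F → C, E applies, adding C, E
D → B, C applies, adding B
Closure: {B, C, D, E, F}.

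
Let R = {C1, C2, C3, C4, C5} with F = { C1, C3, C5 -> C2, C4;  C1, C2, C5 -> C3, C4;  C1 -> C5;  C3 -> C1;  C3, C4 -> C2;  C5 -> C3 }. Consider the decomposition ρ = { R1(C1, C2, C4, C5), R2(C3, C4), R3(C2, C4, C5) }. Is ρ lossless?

No

Chase test. Columns are C1, C2, C3, C4, C5; row i has aⱼ where attribute j ∈ Ri, else bᵢⱼ.
Initial tableau (one row per fragment):
  row 1: a1 a2 b13 a4 a5
  row 2: b21 b22 a3 a4 b25
  row 3: b31 a2 b33 a4 a5
Rows 1 and 3 agree on C5; apply C5→C3 and equate their C3 entries.
Rows 1 and 3 agree on C3; apply C3→C1 and equate their C1 entries.
No row becomes fully distinguished — the join is lossy.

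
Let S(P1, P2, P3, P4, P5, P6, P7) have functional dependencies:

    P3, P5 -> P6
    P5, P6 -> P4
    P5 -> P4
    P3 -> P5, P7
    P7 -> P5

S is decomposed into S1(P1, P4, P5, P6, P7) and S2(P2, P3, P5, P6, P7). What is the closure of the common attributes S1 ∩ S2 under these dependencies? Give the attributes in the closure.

P4, P5, P6, P7

S1 ∩ S2 = {P5, P6, P7}.
P5, P6 → P4 applies, adding P4
Closure: {P4, P5, P6, P7}.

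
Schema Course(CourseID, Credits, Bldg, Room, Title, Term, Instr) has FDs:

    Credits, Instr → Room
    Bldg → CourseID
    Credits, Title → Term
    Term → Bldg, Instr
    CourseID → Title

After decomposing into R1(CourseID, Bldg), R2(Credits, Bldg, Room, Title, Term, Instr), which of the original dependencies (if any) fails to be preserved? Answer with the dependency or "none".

CourseID → Title

Check CourseID → Title: no single fragment contains all of {CourseID, Title}, and the restricted closure of {CourseID} across the fragments never reaches {Title}.
Credits, Instr → Room is preserved.
Bldg → CourseID is preserved.
Credits, Title → Term is preserved.
Term → Bldg, Instr is preserved.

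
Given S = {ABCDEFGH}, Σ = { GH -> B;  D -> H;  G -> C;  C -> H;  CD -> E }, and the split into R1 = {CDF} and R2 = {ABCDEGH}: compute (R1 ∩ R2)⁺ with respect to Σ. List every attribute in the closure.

R1 ∩ R2 = {CD}.
D → H applies, adding H
CD → E applies, adding E
Closure: {CDEH}.

CDEH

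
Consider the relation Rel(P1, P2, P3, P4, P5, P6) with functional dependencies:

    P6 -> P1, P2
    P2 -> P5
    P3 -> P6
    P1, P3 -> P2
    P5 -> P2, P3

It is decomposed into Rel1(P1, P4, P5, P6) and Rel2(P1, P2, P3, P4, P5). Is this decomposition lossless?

Common attributes: Rel1 ∩ Rel2 = {P1, P4, P5}.
Closure of {P1, P4, P5}: P5 → P2, P3 applies, adding P2, P3; P3 → P6 applies, adding P6. So (P1, P4, P5)⁺ = {P1, P2, P3, P4, P5, P6}.
This closure contains every attribute of Rel1, so Rel1 ∩ Rel2 → Rel1. The join is lossless.

Yes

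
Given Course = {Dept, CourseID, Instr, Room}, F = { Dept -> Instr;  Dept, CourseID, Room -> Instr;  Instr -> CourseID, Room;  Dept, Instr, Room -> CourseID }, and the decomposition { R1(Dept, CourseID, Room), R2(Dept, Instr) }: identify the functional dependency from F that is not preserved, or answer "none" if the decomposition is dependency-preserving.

Check Instr → CourseID, Room: no single fragment contains all of {CourseID, Instr, Room}, and the restricted closure of {Instr} across the fragments never reaches {CourseID, Room}.
Dept → Instr is preserved.
Dept, CourseID, Room → Instr is preserved.
Dept, Instr, Room → CourseID is preserved.

Instr -> CourseID, Room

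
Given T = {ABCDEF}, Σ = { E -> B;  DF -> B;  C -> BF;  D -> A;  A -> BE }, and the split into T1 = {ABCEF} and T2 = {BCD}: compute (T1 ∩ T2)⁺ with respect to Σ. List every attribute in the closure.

BCF

T1 ∩ T2 = {BC}.
C → BF applies, adding F
Closure: {BCF}.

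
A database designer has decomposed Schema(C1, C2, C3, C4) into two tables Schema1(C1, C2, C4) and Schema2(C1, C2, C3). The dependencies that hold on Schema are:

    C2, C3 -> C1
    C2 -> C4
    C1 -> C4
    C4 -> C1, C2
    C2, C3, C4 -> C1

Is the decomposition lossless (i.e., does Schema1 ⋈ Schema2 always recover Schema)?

Common attributes: Schema1 ∩ Schema2 = {C1, C2}.
Closure of {C1, C2}: C2 → C4 applies, adding C4. So (C1, C2)⁺ = {C1, C2, C4}.
This closure contains every attribute of Schema1, so Schema1 ∩ Schema2 → Schema1. The join is lossless.

Yes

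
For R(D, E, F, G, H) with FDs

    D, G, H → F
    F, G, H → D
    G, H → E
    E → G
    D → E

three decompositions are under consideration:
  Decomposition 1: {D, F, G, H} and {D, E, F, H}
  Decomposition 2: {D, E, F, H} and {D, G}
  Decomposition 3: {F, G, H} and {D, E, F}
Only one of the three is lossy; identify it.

Decomposition 3

Decomposition 1: common = {D, F, H}, closure = {D, E, F, G, H} → lossless.
Decomposition 2: common = {D}, closure = {D, E, G} → lossless.
Decomposition 3: common = {F}, closure = {F} → lossy.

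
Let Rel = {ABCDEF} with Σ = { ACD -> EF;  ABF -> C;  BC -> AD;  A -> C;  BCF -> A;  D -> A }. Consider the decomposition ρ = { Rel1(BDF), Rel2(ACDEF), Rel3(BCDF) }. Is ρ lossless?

Chase test. Columns are ABCDEF; row i has aⱼ where attribute j ∈ Reli, else bᵢⱼ.
Initial tableau (one row per fragment):
  row 1: b11 a2 b13 a4 b15 a6
  row 2: a1 b22 a3 a4 a5 a6
  row 3: b31 a2 a3 a4 b35 a6
Rows 1 and 2 agree on D; apply D→A and equate their A entries.
Rows 1 and 3 agree on D; apply D→A and equate their A entries.
Rows 2 and 3 agree on ACD; apply ACD→EF and equate their EF entries.
Rows 1 and 3 agree on ABF; apply ABF→C and equate their C entries.
Rows 1 and 2 agree on ACD; apply ACD→EF and equate their EF entries.
Row 1 is now all distinguished symbols — the join is lossless.

Yes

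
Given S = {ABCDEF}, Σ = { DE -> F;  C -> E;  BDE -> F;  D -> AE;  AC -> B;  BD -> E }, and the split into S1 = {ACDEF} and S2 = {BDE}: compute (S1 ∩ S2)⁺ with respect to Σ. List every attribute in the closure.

ADEF

S1 ∩ S2 = {DE}.
DE → F applies, adding F
D → AE applies, adding A
Closure: {ADEF}.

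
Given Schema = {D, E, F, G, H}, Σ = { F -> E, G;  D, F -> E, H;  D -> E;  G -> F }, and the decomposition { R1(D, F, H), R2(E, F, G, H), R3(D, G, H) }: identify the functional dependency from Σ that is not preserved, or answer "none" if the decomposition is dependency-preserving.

D -> E

Check D → E: no single fragment contains all of {D, E}, and the restricted closure of {D} across the fragments never reaches {E}.
F → E, G is preserved.
D, F → E, H is preserved.
G → F is preserved.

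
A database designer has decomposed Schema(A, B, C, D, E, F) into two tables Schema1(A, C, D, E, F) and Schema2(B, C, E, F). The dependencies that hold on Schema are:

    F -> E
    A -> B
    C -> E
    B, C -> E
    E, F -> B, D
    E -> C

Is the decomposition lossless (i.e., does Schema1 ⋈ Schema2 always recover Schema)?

Yes

Common attributes: Schema1 ∩ Schema2 = {C, E, F}.
Closure of {C, E, F}: E, F → B, D applies, adding B, D. So (C, E, F)⁺ = {B, C, D, E, F}.
This closure contains every attribute of Schema2, so Schema1 ∩ Schema2 → Schema2. The join is lossless.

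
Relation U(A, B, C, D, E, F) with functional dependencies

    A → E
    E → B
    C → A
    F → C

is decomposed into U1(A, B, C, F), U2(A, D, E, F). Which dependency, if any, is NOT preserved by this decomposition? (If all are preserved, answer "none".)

E → B

Check E → B: no single fragment contains all of {B, E}, and the restricted closure of {E} across the fragments never reaches {B}.
A → E is preserved.
C → A is preserved.
F → C is preserved.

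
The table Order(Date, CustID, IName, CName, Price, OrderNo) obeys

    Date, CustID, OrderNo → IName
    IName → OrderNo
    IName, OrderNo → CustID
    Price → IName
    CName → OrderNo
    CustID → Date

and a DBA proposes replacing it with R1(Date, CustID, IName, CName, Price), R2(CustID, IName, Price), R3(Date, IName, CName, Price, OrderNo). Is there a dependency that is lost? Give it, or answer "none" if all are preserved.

Date, CustID, OrderNo → IName

Check Date, CustID, OrderNo → IName: no single fragment contains all of {Date, CustID, IName, OrderNo}, and the restricted closure of {Date, CustID, OrderNo} across the fragments never reaches {IName}.
IName → OrderNo is preserved.
IName, OrderNo → CustID is preserved.
Price → IName is preserved.
CName → OrderNo is preserved.
CustID → Date is preserved.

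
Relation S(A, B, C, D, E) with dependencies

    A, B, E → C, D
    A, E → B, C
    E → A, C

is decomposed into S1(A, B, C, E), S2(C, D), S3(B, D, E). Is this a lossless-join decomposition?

Yes

Chase test. Columns are A, B, C, D, E; row i has aⱼ where attribute j ∈ Si, else bᵢⱼ.
Initial tableau (one row per fragment):
  row 1: a1 a2 a3 b14 a5
  row 2: b21 b22 a3 a4 b25
  row 3: b31 a2 b33 a4 a5
Rows 1 and 3 agree on E; apply E→A, C and equate their A, C entries.
Rows 1 and 3 agree on A, B, E; apply A, B, E→C, D and equate their C, D entries.
Row 1 is now all distinguished symbols — the join is lossless.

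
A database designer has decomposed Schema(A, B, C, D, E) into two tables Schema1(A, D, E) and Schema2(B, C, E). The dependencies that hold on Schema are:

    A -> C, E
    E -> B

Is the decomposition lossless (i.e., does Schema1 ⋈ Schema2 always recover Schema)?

No

Common attributes: Schema1 ∩ Schema2 = {E}.
Closure of {E}: E → B applies, adding B. So (E)⁺ = {B, E}.
The closure contains neither all of Schema1 = {A, D, E} nor all of Schema2 = {B, C, E}, so the common attributes are not a superkey of either fragment. The join is lossy.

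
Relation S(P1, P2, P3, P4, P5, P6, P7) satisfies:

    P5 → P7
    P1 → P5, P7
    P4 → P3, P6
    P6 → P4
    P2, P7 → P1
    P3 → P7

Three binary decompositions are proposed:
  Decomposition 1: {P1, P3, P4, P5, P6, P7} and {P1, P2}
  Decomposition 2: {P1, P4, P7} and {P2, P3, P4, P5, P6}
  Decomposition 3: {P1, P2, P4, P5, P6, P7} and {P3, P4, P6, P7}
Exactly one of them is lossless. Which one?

Decomposition 3

Decomposition 1: common = {P1}, closure = {P1, P5, P7} → lossy.
Decomposition 2: common = {P4}, closure = {P3, P4, P6, P7} → lossy.
Decomposition 3: common = {P4, P6, P7}, closure = {P3, P4, P6, P7} → lossless.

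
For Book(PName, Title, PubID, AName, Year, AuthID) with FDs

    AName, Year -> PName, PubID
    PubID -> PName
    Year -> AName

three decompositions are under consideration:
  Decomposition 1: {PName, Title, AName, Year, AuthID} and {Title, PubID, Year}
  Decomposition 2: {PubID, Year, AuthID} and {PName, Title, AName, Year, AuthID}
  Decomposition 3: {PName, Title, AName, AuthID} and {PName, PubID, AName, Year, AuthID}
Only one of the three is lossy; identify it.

Decomposition 1: common = {Title, Year}, closure = {PName, Title, PubID, AName, Year} → lossless.
Decomposition 2: common = {Year, AuthID}, closure = {PName, PubID, AName, Year, AuthID} → lossless.
Decomposition 3: common = {PName, AName, AuthID}, closure = {PName, AName, AuthID} → lossy.

Decomposition 3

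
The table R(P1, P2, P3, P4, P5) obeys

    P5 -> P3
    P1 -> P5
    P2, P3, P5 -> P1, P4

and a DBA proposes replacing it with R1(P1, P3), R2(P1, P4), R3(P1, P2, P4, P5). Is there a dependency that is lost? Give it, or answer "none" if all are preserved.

P5 -> P3

Check P5 → P3: no single fragment contains all of {P3, P5}, and the restricted closure of {P5} across the fragments never reaches {P3}.
P1 → P5 is preserved.
P2, P3, P5 → P1, P4 is preserved.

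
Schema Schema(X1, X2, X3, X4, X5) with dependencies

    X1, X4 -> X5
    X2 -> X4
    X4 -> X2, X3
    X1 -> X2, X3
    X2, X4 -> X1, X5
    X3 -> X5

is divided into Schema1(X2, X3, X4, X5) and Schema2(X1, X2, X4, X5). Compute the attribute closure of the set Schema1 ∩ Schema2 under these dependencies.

Schema1 ∩ Schema2 = {X2, X4, X5}.
X4 → X2, X3 applies, adding X3
X2, X4 → X1, X5 applies, adding X1
Closure: {X1, X2, X3, X4, X5}.

X1, X2, X3, X4, X5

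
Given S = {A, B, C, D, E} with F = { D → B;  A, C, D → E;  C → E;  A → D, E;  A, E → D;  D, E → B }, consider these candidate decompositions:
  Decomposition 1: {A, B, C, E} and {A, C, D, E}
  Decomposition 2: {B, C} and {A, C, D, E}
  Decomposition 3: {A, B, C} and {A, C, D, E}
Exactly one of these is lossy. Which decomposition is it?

Decomposition 2

Decomposition 1: common = {A, C, E}, closure = {A, B, C, D, E} → lossless.
Decomposition 2: common = {C}, closure = {C, E} → lossy.
Decomposition 3: common = {A, C}, closure = {A, B, C, D, E} → lossless.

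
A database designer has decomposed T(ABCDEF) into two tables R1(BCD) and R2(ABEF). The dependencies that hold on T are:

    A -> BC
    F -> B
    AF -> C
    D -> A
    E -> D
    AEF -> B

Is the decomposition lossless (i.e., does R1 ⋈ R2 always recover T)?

Common attributes: R1 ∩ R2 = {B}.
No dependency enlarges {B}, so (B)⁺ = {B}.
The closure contains neither all of R1 = {BCD} nor all of R2 = {ABEF}, so the common attributes are not a superkey of either fragment. The join is lossy.

No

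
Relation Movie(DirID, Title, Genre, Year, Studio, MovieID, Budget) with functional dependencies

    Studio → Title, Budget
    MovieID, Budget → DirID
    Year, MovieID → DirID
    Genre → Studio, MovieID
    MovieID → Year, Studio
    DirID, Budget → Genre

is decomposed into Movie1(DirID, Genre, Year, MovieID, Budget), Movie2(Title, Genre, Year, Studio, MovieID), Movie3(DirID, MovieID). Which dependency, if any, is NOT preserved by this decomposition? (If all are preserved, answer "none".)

Studio → Title, Budget

Check Studio → Title, Budget: no single fragment contains all of {Title, Studio, Budget}, and the restricted closure of {Studio} across the fragments never reaches {Title, Budget}.
MovieID, Budget → DirID is preserved.
Year, MovieID → DirID is preserved.
Genre → Studio, MovieID is preserved.
MovieID → Year, Studio is preserved.
DirID, Budget → Genre is preserved.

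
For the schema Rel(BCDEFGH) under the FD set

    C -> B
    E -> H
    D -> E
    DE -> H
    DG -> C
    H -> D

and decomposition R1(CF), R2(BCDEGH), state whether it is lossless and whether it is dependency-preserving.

Lossless test: (C)⁺ = {BC}, which is a superkey of neither fragment — lossy.
Dependency preservation: every FD's attributes lie within a single fragment, so each can be enforced locally — preserved.

lossy but dependency-preserving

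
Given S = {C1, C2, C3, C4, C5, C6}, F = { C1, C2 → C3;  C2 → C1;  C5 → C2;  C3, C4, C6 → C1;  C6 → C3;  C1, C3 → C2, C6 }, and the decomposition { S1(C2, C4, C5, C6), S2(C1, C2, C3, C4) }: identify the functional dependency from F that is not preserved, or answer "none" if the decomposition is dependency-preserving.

Check C6 → C3: no single fragment contains all of {C3, C6}, and the restricted closure of {C6} across the fragments never reaches {C3}.
C1, C2 → C3 is preserved.
C2 → C1 is preserved.
C5 → C2 is preserved.
C3, C4, C6 → C1 is preserved.
C1, C3 → C2, C6 is preserved.

C6 → C3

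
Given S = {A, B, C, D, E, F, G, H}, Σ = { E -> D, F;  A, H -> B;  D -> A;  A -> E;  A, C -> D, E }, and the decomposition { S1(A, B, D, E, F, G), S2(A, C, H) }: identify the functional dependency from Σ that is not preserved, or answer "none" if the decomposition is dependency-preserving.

Check A, H → B: no single fragment contains all of {A, B, H}, and the restricted closure of {A, H} across the fragments never reaches {B}.
E → D, F is preserved.
D → A is preserved.
A → E is preserved.
A, C → D, E is preserved.

A, H -> B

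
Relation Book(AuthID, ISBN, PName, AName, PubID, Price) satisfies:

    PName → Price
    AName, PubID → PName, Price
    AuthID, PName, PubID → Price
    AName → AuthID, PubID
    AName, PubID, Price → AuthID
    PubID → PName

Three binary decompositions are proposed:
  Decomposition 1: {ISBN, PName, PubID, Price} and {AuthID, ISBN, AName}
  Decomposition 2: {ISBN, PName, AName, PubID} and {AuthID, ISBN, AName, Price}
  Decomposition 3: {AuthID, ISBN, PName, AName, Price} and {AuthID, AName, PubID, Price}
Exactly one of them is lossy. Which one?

Decomposition 1

Decomposition 1: common = {ISBN}, closure = {ISBN} → lossy.
Decomposition 2: common = {ISBN, AName}, closure = {AuthID, ISBN, PName, AName, PubID, Price} → lossless.
Decomposition 3: common = {AuthID, AName, Price}, closure = {AuthID, PName, AName, PubID, Price} → lossless.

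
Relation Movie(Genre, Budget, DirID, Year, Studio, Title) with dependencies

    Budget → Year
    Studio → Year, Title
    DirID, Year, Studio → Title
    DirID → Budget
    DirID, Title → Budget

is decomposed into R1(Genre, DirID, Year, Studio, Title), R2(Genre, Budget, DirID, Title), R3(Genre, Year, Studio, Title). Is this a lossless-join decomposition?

Yes

Chase test. Columns are Genre, Budget, DirID, Year, Studio, Title; row i has aⱼ where attribute j ∈ Ri, else bᵢⱼ.
Initial tableau (one row per fragment):
  row 1: a1 b12 a3 a4 a5 a6
  row 2: a1 a2 a3 b24 b25 a6
  row 3: a1 b32 b33 a4 a5 a6
Rows 1 and 2 agree on DirID; apply DirID→Budget and equate their Budget entries.
Rows 1 and 2 agree on Budget; apply Budget→Year and equate their Year entries.
Row 1 is now all distinguished symbols — the join is lossless.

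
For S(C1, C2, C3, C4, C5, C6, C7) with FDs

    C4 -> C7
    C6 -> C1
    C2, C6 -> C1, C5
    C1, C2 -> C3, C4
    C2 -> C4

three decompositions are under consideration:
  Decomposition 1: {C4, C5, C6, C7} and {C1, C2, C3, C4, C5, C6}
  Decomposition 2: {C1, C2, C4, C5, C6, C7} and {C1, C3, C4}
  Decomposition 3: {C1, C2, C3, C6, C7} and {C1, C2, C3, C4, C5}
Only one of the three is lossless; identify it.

Decomposition 1: common = {C4, C5, C6}, closure = {C1, C4, C5, C6, C7} → lossless.
Decomposition 2: common = {C1, C4}, closure = {C1, C4, C7} → lossy.
Decomposition 3: common = {C1, C2, C3}, closure = {C1, C2, C3, C4, C7} → lossy.

Decomposition 1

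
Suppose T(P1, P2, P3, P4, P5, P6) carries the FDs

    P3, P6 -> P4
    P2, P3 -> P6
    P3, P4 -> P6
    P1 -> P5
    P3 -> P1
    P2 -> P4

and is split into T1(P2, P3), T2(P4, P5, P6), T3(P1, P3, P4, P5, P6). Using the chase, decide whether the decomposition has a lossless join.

Chase test. Columns are P1, P2, P3, P4, P5, P6; row i has aⱼ where attribute j ∈ Ti, else bᵢⱼ.
Initial tableau (one row per fragment):
  row 1: b11 a2 a3 b14 b15 b16
  row 2: b21 b22 b23 a4 a5 a6
  row 3: a1 b32 a3 a4 a5 a6
Rows 1 and 3 agree on P3; apply P3→P1 and equate their P1 entries.
Rows 1 and 3 agree on P1; apply P1→P5 and equate their P5 entries.
No row becomes fully distinguished — the join is lossy.

No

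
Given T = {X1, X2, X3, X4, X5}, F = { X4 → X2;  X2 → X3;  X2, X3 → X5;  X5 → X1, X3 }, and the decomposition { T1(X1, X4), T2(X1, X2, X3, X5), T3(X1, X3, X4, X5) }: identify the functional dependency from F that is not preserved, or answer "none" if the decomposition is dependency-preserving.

Check X4 → X2: no single fragment contains all of {X2, X4}, and the restricted closure of {X4} across the fragments never reaches {X2}.
X2 → X3 is preserved.
X2, X3 → X5 is preserved.
X5 → X1, X3 is preserved.

X4 → X2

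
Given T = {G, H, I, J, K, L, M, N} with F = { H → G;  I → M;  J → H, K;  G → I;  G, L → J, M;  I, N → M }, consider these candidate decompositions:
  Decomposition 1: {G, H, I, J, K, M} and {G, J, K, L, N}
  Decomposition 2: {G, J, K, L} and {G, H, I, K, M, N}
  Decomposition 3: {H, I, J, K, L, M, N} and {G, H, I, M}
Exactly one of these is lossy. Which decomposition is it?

Decomposition 2

Decomposition 1: common = {G, J, K}, closure = {G, H, I, J, K, M} → lossless.
Decomposition 2: common = {G, K}, closure = {G, I, K, M} → lossy.
Decomposition 3: common = {H, I, M}, closure = {G, H, I, M} → lossless.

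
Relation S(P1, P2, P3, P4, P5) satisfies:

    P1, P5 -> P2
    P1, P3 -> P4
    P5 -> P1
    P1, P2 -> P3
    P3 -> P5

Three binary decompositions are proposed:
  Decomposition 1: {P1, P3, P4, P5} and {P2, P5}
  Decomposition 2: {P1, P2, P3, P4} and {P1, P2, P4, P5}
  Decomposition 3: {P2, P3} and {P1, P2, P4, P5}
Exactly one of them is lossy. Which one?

Decomposition 3

Decomposition 1: common = {P5}, closure = {P1, P2, P3, P4, P5} → lossless.
Decomposition 2: common = {P1, P2, P4}, closure = {P1, P2, P3, P4, P5} → lossless.
Decomposition 3: common = {P2}, closure = {P2} → lossy.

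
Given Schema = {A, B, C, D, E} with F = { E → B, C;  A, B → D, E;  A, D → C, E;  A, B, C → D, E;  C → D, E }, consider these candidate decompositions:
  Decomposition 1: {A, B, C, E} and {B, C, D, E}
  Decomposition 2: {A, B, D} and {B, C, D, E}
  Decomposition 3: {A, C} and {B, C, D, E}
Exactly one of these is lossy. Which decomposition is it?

Decomposition 1: common = {B, C, E}, closure = {B, C, D, E} → lossless.
Decomposition 2: common = {B, D}, closure = {B, D} → lossy.
Decomposition 3: common = {C}, closure = {B, C, D, E} → lossless.

Decomposition 2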